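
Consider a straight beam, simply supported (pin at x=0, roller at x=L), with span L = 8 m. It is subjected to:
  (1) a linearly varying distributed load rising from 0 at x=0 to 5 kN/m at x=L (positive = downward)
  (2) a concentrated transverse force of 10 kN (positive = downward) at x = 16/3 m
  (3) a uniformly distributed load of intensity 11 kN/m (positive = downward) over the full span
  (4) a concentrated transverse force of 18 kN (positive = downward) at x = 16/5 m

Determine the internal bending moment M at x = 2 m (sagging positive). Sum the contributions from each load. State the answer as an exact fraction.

M(2) = 3203/30 kN·m

Load 1 — triangular load w₀=5 kN/m (0→w₀ over full span):
  M_1 = w₀Lx/6 - w₀x³/(6L) = 5·8·2/6 - 5·2³/(6·8) = 25/2 kN·m
Load 2 — point force P=10 kN at a=16/3 m (b=L-a=8/3):
  M_2 = Pbx/L  [x≤a] = 10·(8/3)·2/8 = 20/3 kN·m
Load 3 — uniform load w=11 kN/m over full span:
  M_3 = wx(L-x)/2 = 11·2·(8-2)/2 = 66 kN·m
Load 4 — point force P=18 kN at a=16/5 m (b=L-a=24/5):
  M_4 = Pbx/L  [x≤a] = 18·(24/5)·2/8 = 108/5 kN·m
Superposition: M = Σ M_i = 3203/30 kN·m ≈ 106.766667 kN·m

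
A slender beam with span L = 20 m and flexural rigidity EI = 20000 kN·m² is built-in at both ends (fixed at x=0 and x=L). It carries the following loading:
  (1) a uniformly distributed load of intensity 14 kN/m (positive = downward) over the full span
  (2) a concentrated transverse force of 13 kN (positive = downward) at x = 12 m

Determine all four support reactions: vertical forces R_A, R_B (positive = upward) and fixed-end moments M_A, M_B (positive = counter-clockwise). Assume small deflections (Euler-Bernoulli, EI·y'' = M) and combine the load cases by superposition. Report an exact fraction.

R_A = 18072/125 kN, M_A = 36872/75 kN·m, R_B = 18553/125 kN, M_B = -37808/75 kN·m

Load 1 — uniform load w=14 kN/m over full span:
  R_A = wL/2 = 14·20/2 = 140 kN
  M_A = wL²/12 = 14·20²/12 = 1400/3 kN·m
  R_B = wL/2 = 14·20/2 = 140 kN
  M_B = -wL²/12 = -14·20²/12 = -1400/3 kN·m
Load 2 — point force P=13 kN at a=12 m (b=L-a=8):
  R_A = Pb²(3a+b)/L³ = 13·8²·(3·12+8)/20³ = 572/125 kN
  M_A = Pab²/L² = 13·12·8²/20² = 624/25 kN·m
  R_B = Pa²(a+3b)/L³ = 13·12²·(12+3·8)/20³ = 1053/125 kN
  M_B = -Pa²b/L² = -13·12²·8/20² = -936/25 kN·m
Superposition: R_A = 18072/125 kN, M_A = 36872/75 kN·m, R_B = 18553/125 kN, M_B = -37808/75 kN·m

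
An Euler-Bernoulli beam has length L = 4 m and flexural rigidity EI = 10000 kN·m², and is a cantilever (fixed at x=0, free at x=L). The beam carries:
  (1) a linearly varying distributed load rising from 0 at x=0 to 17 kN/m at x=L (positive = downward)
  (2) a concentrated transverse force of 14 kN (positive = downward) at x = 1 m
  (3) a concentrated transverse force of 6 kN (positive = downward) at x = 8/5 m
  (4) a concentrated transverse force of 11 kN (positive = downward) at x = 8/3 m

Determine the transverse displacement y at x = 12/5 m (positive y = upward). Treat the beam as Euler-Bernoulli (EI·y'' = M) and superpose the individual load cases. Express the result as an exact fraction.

y(12/5) = -12822317/468750000 m

Load 1 — triangular load w₀=17 kN/m (0→w₀ over full span):
  y_1 = (w₀Lx³/12-w₀L²x²/6-w₀x⁵/(120L))/EI = (17·4·(12/5)³/12-17·4²·(12/5)²/6-17·(12/5)⁵/(120·4))/10000 = -181254/9765625 m
Load 2 — point force P=14 kN at a=1 m (b=L-a=3):
  y_2 = -Pa²(3x-a)/(6EI)  [x>a] = -14·1²·(3·(12/5)-1)/(6·10000) = -217/150000 m
Load 3 — point force P=6 kN at a=8/5 m (b=L-a=12/5):
  y_3 = -Pa²(3x-a)/(6EI)  [x>a] = -6·(8/5)²·(3·(12/5)-(8/5))/(6·10000) = -112/78125 m
Load 4 — point force P=11 kN at a=8/3 m (b=L-a=4/3):
  y_4 = -Px²(3a-x)/(6EI)  [x≤a] = -11·(12/5)²·(3·(8/3)-(12/5))/(6·10000) = -462/78125 m
Superposition: y = Σ y_i = -12822317/468750000 m ≈ -0.027354 m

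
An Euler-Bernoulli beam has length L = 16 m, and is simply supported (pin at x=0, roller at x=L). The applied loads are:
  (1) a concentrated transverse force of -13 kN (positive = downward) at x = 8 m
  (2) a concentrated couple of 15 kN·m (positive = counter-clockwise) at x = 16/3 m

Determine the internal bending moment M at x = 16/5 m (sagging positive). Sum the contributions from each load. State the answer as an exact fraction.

M(16/5) = -89/5 kN·m

Load 1 — point force P=-13 kN at a=8 m (b=L-a=8):
  M_1 = Pbx/L  [x≤a] = (-13)·8·(16/5)/16 = -104/5 kN·m
Load 2 — applied couple M₀=15 kN·m at a=16/3 m (b=L-a=32/3):
  M_2 = M₀x/L  [x≤a] = 15·(16/5)/16 = 3 kN·m
Superposition: M = Σ M_i = -89/5 kN·m ≈ -17.800000 kN·m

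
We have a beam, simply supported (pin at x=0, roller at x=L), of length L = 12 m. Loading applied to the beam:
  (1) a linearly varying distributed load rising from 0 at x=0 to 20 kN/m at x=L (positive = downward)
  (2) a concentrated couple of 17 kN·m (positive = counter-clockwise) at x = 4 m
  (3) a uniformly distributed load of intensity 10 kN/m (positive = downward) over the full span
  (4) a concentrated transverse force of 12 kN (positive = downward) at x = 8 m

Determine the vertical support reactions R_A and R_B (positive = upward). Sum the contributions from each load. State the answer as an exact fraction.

R_A = 1265/12 kN, R_B = 1759/12 kN

Load 1 — triangular load w₀=20 kN/m (0→w₀ over full span):
  R_A = w₀L/6 = 20·12/6 = 40 kN
  R_B = w₀L/3 = 20·12/3 = 80 kN
Load 2 — applied couple M₀=17 kN·m at a=4 m (b=L-a=8):
  R_A = M₀/L = 17/12 kN
  R_B = -M₀/L = -17/12 kN
Load 3 — uniform load w=10 kN/m over full span:
  R_A = wL/2 = 10·12/2 = 60 kN
  R_B = wL/2 = 10·12/2 = 60 kN
Load 4 — point force P=12 kN at a=8 m (b=L-a=4):
  R_A = Pb/L = 12·4/12 = 4 kN
  R_B = Pa/L = 12·8/12 = 8 kN
Superposition: R_A = 1265/12 kN, R_B = 1759/12 kN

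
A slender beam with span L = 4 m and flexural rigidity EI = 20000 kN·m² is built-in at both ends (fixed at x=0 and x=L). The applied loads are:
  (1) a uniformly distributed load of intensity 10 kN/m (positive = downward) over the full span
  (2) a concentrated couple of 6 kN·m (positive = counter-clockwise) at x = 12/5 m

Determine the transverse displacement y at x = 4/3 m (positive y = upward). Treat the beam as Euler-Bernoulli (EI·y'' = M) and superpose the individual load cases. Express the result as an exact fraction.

y(4/3) = -1162/3796875 m

Load 1 — uniform load w=10 kN/m over full span:
  y_1 = -wx²(L-x)²/(24EI) = -10·(4/3)²·(4-(4/3))²/(24·20000) = -8/30375 m
Load 2 — applied couple M₀=6 kN·m at a=12/5 m (b=L-a=8/5):
  y_2 = (R_Ax³/6 - M_Ax²/2)/EI  [x≤a] with R_A=54/25, M_A=48/25 = ((54/25)·(4/3)³/6 - (48/25)·(4/3)²/2)/20000 = -2/46875 m
Superposition: y = Σ y_i = -1162/3796875 m ≈ -0.000306 m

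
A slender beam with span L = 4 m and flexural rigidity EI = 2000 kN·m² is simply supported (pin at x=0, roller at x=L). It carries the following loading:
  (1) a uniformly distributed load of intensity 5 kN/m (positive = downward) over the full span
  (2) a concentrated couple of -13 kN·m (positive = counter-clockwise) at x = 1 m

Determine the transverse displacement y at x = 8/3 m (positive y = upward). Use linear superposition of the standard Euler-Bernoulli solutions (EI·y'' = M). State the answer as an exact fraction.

y(8/3) = -10979/972000 m

Load 1 — uniform load w=5 kN/m over full span:
  y_1 = -wx(L³-2Lx²+x³)/(24EI) = -5·(8/3)·(4³-2·4·(8/3)²+(8/3)³)/(24·2000) = -44/6075 m
Load 2 — applied couple M₀=-13 kN·m at a=1 m (b=L-a=3):
  y_2 = (M₀x³/(6L)-M₀(x-a)²/2+C₁x)/EI  [x>a] with C₁=M₀(3b²-L²)/(6L)=-143/24 = ((-13)·(8/3)³/(6·4)-(-13)·((8/3)-1)²/2+(-143/24)·(8/3))/2000 = -1313/324000 m
Superposition: y = Σ y_i = -10979/972000 m ≈ -0.011295 m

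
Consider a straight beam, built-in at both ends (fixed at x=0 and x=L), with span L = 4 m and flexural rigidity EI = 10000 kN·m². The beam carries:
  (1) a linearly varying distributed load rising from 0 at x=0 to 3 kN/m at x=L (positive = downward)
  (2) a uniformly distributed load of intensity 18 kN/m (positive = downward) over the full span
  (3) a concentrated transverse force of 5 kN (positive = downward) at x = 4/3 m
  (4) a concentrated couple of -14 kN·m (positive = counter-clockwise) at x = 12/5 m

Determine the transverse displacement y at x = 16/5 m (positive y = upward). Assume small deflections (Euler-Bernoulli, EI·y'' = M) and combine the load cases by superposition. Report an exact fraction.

Load 1 — triangular load w₀=3 kN/m (0→w₀ over full span):
  y_1 = -w₀x²(L-x)²(x+2L)/(120LEI) = -3·(16/5)²·(4-(16/5))²·((16/5)+2·4)/(120·4·10000) = -448/9765625 m
Load 2 — uniform load w=18 kN/m over full span:
  y_2 = -wx²(L-x)²/(24EI) = -18·(16/5)²·(4-(16/5))²/(24·10000) = -192/390625 m
Load 3 — point force P=5 kN at a=4/3 m (b=L-a=8/3):
  y_3 = -Pa²(L-x)²(3bL-(3b+a)(L-x))/(6L³EI)  [x>a] = -5·(4/3)²·(4-(16/5))²·(3·(8/3)·4-(3·(8/3)+(4/3))·(4-(16/5)))/(6·4³·10000) = -46/1265625 m
Load 4 — applied couple M₀=-14 kN·m at a=12/5 m (b=L-a=8/5):
  y_4 = (R_Ax³/6 - M_Ax²/2 - M₀(x-a)²/2)/EI  [x>a] with R_A=-126/25, M_A=-112/25 = ((-126/25)·(16/5)³/6 - (-112/25)·(16/5)²/2 - (-14)·((16/5)-(12/5))²/2)/10000 = -21/1953125 m
Superposition: y = Σ y_i = -462343/791015625 m ≈ -0.000584 m

y(16/5) = -462343/791015625 m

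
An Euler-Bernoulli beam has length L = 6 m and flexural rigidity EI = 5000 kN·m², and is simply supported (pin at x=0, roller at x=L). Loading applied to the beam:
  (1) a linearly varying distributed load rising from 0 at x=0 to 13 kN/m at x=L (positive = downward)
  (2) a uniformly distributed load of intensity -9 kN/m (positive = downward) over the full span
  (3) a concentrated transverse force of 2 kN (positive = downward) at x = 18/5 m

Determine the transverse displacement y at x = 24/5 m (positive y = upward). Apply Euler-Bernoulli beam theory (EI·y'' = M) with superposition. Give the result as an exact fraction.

y(24/5) = 32319/9765625 m

Load 1 — triangular load w₀=13 kN/m (0→w₀ over full span):
  y_1 = -w₀x(7L⁴-10L²x²+3x⁴)/(360LEI) = -13·(24/5)·(7·6⁴-10·6²·(24/5)²+3·(24/5)⁴)/(360·6·5000) = -133731/9765625 m
Load 2 — uniform load w=-9 kN/m over full span:
  y_2 = -wx(L³-2Lx²+x³)/(24EI) = -(-9)·(24/5)·(6³-2·6·(24/5)²+(24/5)³)/(24·5000) = 7047/390625 m
Load 3 — point force P=2 kN at a=18/5 m (b=L-a=12/5):
  y_3 = -Pa(L-x)(2Lx-a²-x²)/(6LEI)  [x>a] = -2·(18/5)·(6-(24/5))·(2·6·(24/5)-(18/5)²-(24/5)²)/(6·6·5000) = -81/78125 m
Superposition: y = Σ y_i = 32319/9765625 m ≈ 0.003309 m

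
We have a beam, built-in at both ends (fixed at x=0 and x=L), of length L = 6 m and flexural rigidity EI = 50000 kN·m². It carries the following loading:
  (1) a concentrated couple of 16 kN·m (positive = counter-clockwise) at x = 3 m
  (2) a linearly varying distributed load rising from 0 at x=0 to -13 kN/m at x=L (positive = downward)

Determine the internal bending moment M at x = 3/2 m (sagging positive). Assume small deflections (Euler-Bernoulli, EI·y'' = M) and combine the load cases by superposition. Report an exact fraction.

M(3/2) = 203/160 kN·m

Load 1 — applied couple M₀=16 kN·m at a=3 m (b=L-a=3):
  M_1 = R_Ax - M_A  [x≤a] with R_A=4, M_A=4 = 4·(3/2) - 4 = 2 kN·m
Load 2 — triangular load w₀=-13 kN/m (0→w₀ over full span):
  M_2 = 3w₀Lx/20 - w₀L²/30 - w₀x³/(6L) = 3·(-13)·6·(3/2)/20 - (-13)·6²/30 - (-13)·(3/2)³/(6·6) = -117/160 kN·m
Superposition: M = Σ M_i = 203/160 kN·m ≈ 1.268750 kN·m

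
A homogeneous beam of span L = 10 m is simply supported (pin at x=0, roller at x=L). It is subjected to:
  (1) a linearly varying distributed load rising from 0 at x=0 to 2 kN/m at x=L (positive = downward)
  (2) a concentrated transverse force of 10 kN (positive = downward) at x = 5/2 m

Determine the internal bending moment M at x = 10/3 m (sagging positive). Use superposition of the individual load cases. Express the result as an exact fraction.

Load 1 — triangular load w₀=2 kN/m (0→w₀ over full span):
  M_1 = w₀Lx/6 - w₀x³/(6L) = 2·10·(10/3)/6 - 2·(10/3)³/(6·10) = 800/81 kN·m
Load 2 — point force P=10 kN at a=5/2 m (b=L-a=15/2):
  M_2 = Pa(L-x)/L  [x>a] = 10·(5/2)·(10-(10/3))/10 = 50/3 kN·m
Superposition: M = Σ M_i = 2150/81 kN·m ≈ 26.543210 kN·m

M(10/3) = 2150/81 kN·m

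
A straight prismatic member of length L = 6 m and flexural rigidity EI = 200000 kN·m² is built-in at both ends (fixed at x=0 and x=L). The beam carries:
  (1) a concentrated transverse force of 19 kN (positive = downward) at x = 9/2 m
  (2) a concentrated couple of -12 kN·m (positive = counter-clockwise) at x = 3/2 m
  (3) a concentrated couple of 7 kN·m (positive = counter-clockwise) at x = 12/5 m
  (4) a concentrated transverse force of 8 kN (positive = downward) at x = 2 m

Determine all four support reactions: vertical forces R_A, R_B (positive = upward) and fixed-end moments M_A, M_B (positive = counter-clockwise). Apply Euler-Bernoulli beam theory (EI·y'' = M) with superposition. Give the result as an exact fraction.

R_A = 179813/21600 kN, M_A = 111923/7200 kN·m, R_B = 403387/21600 kN, M_B = -151897/7200 kN·m

Load 1 — point force P=19 kN at a=9/2 m (b=L-a=3/2):
  R_A = Pb²(3a+b)/L³ = 19·(3/2)²·(3·(9/2)+(3/2))/6³ = 95/32 kN
  M_A = Pab²/L² = 19·(9/2)·(3/2)²/6² = 171/32 kN·m
  R_B = Pa²(a+3b)/L³ = 19·(9/2)²·((9/2)+3·(3/2))/6³ = 513/32 kN
  M_B = -Pa²b/L² = -19·(9/2)²·(3/2)/6² = -513/32 kN·m
Load 2 — applied couple M₀=-12 kN·m at a=3/2 m (b=L-a=9/2):
  R_A = 6M₀ab/L³ = 6·(-12)·(3/2)·(9/2)/6³ = -9/4 kN
  M_A = M₀b(2a-b)/L² = (-12)·(9/2)·(2·(3/2)-(9/2))/6² = 9/4 kN·m
  R_B = -6M₀ab/L³ = -6·(-12)·(3/2)·(9/2)/6³ = 9/4 kN
  M_B = M₀a(2b-a)/L² = (-12)·(3/2)·(2·(9/2)-(3/2))/6² = -15/4 kN·m
Load 3 — applied couple M₀=7 kN·m at a=12/5 m (b=L-a=18/5):
  R_A = 6M₀ab/L³ = 6·7·(12/5)·(18/5)/6³ = 42/25 kN
  M_A = M₀b(2a-b)/L² = 7·(18/5)·(2·(12/5)-(18/5))/6² = 21/25 kN·m
  R_B = -6M₀ab/L³ = -6·7·(12/5)·(18/5)/6³ = -42/25 kN
  M_B = M₀a(2b-a)/L² = 7·(12/5)·(2·(18/5)-(12/5))/6² = 56/25 kN·m
Load 4 — point force P=8 kN at a=2 m (b=L-a=4):
  R_A = Pb²(3a+b)/L³ = 8·4²·(3·2+4)/6³ = 160/27 kN
  M_A = Pab²/L² = 8·2·4²/6² = 64/9 kN·m
  R_B = Pa²(a+3b)/L³ = 8·2²·(2+3·4)/6³ = 56/27 kN
  M_B = -Pa²b/L² = -8·2²·4/6² = -32/9 kN·m
Superposition: R_A = 179813/21600 kN, M_A = 111923/7200 kN·m, R_B = 403387/21600 kN, M_B = -151897/7200 kN·m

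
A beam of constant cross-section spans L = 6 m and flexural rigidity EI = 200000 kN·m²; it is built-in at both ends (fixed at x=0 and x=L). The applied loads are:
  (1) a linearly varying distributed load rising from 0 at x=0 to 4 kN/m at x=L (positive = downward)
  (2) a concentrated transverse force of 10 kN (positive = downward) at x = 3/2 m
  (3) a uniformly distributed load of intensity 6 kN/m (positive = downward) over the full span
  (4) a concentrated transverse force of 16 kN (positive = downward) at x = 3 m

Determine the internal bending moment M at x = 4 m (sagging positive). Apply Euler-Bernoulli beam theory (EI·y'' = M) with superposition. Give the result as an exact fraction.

Load 1 — triangular load w₀=4 kN/m (0→w₀ over full span):
  M_1 = 3w₀Lx/20 - w₀L²/30 - w₀x³/(6L) = 3·4·6·4/20 - 4·6²/30 - 4·4³/(6·6) = 112/45 kN·m
Load 2 — point force P=10 kN at a=3/2 m (b=L-a=9/2):
  M_2 = Pa²(a+3b)(L-x)/L³ - Pa²b/L²  [x>a] = 10·(3/2)²·((3/2)+3·(9/2))·(6-4)/6³ - 10·(3/2)²·(9/2)/6² = 5/16 kN·m
Load 3 — uniform load w=6 kN/m over full span:
  M_3 = wLx/2 - wL²/12 - wx²/2 = 6·6·4/2 - 6·6²/12 - 6·4²/2 = 6 kN·m
Load 4 — point force P=16 kN at a=3 m (b=L-a=3):
  M_4 = Pa²(a+3b)(L-x)/L³ - Pa²b/L²  [x>a] = 16·3²·(3+3·3)·(6-4)/6³ - 16·3²·3/6² = 4 kN·m
Superposition: M = Σ M_i = 9217/720 kN·m ≈ 12.801389 kN·m

M(4) = 9217/720 kN·m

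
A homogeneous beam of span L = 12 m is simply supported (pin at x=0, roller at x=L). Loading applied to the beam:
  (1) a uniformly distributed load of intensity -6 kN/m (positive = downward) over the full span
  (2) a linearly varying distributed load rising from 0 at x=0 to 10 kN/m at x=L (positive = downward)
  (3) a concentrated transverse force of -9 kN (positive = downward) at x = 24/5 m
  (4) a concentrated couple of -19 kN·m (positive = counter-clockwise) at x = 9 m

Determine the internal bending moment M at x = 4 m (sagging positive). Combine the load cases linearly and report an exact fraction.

Load 1 — uniform load w=-6 kN/m over full span:
  M_1 = wx(L-x)/2 = (-6)·4·(12-4)/2 = -96 kN·m
Load 2 — triangular load w₀=10 kN/m (0→w₀ over full span):
  M_2 = w₀Lx/6 - w₀x³/(6L) = 10·12·4/6 - 10·4³/(6·12) = 640/9 kN·m
Load 3 — point force P=-9 kN at a=24/5 m (b=L-a=36/5):
  M_3 = Pbx/L  [x≤a] = (-9)·(36/5)·4/12 = -108/5 kN·m
Load 4 — applied couple M₀=-19 kN·m at a=9 m (b=L-a=3):
  M_4 = M₀x/L  [x≤a] = (-19)·4/12 = -19/3 kN·m
Superposition: M = Σ M_i = -2377/45 kN·m ≈ -52.822222 kN·m

M(4) = -2377/45 kN·m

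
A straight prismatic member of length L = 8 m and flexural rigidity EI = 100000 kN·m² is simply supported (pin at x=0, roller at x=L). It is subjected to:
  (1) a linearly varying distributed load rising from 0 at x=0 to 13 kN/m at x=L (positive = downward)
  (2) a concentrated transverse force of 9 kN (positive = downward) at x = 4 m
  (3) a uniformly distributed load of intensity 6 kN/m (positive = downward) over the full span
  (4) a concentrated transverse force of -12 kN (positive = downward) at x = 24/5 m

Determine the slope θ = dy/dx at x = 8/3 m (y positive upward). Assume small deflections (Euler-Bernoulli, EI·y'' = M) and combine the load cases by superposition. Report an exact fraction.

Load 1 — triangular load w₀=13 kN/m (0→w₀ over full span):
  θ_1 = -w₀(7L⁴-30L²x²+15x⁴)/(360LEI) = -13·(7·8⁴-30·8²·(8/3)²+15·(8/3)⁴)/(360·8·100000) = -2704/3796875 rad
Load 2 — point force P=9 kN at a=4 m (b=L-a=4):
  θ_2 = -Pb(L²-b²-3x²)/(6LEI)  [x≤a] = -9·4·(8²-4²-3·(8/3)²)/(6·8·100000) = -1/5000 rad
Load 3 — uniform load w=6 kN/m over full span:
  θ_3 = -w(L³-6Lx²+4x³)/(24EI) = -6·(8³-6·8·(8/3)²+4·(8/3)³)/(24·100000) = -52/84375 rad
Load 4 — point force P=-12 kN at a=24/5 m (b=L-a=16/5):
  θ_4 = -Pb(L²-b²-3x²)/(6LEI)  [x≤a] = -(-12)·(16/5)·(8²-(16/5)²-3·(8/3)²)/(6·8·100000) = 304/1171875 rad
Superposition: θ = Σ θ_i = -963683/759375000 rad ≈ -0.001269 rad

θ(8/3) = -963683/759375000 rad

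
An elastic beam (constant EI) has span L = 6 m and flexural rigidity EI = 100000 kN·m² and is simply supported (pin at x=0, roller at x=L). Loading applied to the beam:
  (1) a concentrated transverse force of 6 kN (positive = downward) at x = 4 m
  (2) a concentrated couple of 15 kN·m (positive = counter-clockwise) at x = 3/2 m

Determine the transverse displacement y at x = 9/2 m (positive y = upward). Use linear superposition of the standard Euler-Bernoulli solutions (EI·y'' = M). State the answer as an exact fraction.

Load 1 — point force P=6 kN at a=4 m (b=L-a=2):
  y_1 = -Pa(L-x)(2Lx-a²-x²)/(6LEI)  [x>a] = -6·4·(6-(9/2))·(2·6·(9/2)-4²-(9/2)²)/(6·6·100000) = -71/400000 m
Load 2 — applied couple M₀=15 kN·m at a=3/2 m (b=L-a=9/2):
  y_2 = (M₀x³/(6L)-M₀(x-a)²/2+C₁x)/EI  [x>a] with C₁=M₀(3b²-L²)/(6L)=165/16 = (15·(9/2)³/(6·6)-15·((9/2)-(3/2))²/2+(165/16)·(9/2))/100000 = 27/160000 m
Superposition: y = Σ y_i = -7/800000 m ≈ -0.000009 m

y(9/2) = -7/800000 m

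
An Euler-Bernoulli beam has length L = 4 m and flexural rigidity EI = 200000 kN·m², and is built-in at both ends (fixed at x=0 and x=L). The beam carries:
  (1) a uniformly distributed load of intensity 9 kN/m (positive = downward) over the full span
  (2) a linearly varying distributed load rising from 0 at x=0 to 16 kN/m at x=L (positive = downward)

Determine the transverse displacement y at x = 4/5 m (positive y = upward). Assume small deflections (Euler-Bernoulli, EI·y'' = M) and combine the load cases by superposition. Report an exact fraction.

y(4/5) = -3208/146484375 m

Load 1 — uniform load w=9 kN/m over full span:
  y_1 = -wx²(L-x)²/(24EI) = -9·(4/5)²·(4-(4/5))²/(24·200000) = -24/1953125 m
Load 2 — triangular load w₀=16 kN/m (0→w₀ over full span):
  y_2 = -w₀x²(L-x)²(x+2L)/(120LEI) = -16·(4/5)²·(4-(4/5))²·((4/5)+2·4)/(120·4·200000) = -1408/146484375 m
Superposition: y = Σ y_i = -3208/146484375 m ≈ -0.000022 m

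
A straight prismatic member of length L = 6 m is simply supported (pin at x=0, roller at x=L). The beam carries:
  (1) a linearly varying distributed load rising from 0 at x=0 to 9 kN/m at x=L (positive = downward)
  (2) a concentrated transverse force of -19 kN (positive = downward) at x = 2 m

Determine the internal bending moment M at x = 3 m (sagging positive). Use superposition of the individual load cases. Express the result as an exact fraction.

M(3) = 5/4 kN·m

Load 1 — triangular load w₀=9 kN/m (0→w₀ over full span):
  M_1 = w₀Lx/6 - w₀x³/(6L) = 9·6·3/6 - 9·3³/(6·6) = 81/4 kN·m
Load 2 — point force P=-19 kN at a=2 m (b=L-a=4):
  M_2 = Pa(L-x)/L  [x>a] = (-19)·2·(6-3)/6 = -19 kN·m
Superposition: M = Σ M_i = 5/4 kN·m ≈ 1.250000 kN·m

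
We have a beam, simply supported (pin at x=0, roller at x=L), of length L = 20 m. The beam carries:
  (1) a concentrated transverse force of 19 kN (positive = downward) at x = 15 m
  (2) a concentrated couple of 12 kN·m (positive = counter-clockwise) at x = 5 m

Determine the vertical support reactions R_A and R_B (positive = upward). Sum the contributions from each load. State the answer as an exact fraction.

R_A = 107/20 kN, R_B = 273/20 kN

Load 1 — point force P=19 kN at a=15 m (b=L-a=5):
  R_A = Pb/L = 19·5/20 = 19/4 kN
  R_B = Pa/L = 19·15/20 = 57/4 kN
Load 2 — applied couple M₀=12 kN·m at a=5 m (b=L-a=15):
  R_A = M₀/L = 12/20 = 3/5 kN
  R_B = -M₀/L = -12/20 = -3/5 kN
Superposition: R_A = 107/20 kN, R_B = 273/20 kN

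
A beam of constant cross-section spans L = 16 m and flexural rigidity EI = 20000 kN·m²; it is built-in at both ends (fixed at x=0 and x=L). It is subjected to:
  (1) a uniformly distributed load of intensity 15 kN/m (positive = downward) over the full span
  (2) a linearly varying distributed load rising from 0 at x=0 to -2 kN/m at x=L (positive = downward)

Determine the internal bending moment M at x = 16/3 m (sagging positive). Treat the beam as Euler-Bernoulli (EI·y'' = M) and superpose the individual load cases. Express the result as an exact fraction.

Load 1 — uniform load w=15 kN/m over full span:
  M_1 = wLx/2 - wL²/12 - wx²/2 = 15·16·(16/3)/2 - 15·16²/12 - 15·(16/3)²/2 = 320/3 kN·m
Load 2 — triangular load w₀=-2 kN/m (0→w₀ over full span):
  M_2 = 3w₀Lx/20 - w₀L²/30 - w₀x³/(6L) = 3·(-2)·16·(16/3)/20 - (-2)·16²/30 - (-2)·(16/3)³/(6·16) = -2176/405 kN·m
Superposition: M = Σ M_i = 41024/405 kN·m ≈ 101.293827 kN·m

M(16/3) = 41024/405 kN·m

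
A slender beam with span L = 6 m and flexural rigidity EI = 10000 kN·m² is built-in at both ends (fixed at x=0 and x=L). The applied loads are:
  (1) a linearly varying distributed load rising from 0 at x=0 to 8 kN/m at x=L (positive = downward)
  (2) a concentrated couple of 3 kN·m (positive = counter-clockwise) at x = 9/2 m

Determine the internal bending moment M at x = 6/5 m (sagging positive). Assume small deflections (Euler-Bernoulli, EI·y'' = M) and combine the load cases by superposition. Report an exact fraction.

Load 1 — triangular load w₀=8 kN/m (0→w₀ over full span):
  M_1 = 3w₀Lx/20 - w₀L²/30 - w₀x³/(6L) = 3·8·6·(6/5)/20 - 8·6²/30 - 8·(6/5)³/(6·6) = -168/125 kN·m
Load 2 — applied couple M₀=3 kN·m at a=9/2 m (b=L-a=3/2):
  M_2 = R_Ax - M_A  [x≤a] with R_A=9/16, M_A=15/16 = (9/16)·(6/5) - (15/16) = -21/80 kN·m
Superposition: M = Σ M_i = -3213/2000 kN·m ≈ -1.606500 kN·m

M(6/5) = -3213/2000 kN·m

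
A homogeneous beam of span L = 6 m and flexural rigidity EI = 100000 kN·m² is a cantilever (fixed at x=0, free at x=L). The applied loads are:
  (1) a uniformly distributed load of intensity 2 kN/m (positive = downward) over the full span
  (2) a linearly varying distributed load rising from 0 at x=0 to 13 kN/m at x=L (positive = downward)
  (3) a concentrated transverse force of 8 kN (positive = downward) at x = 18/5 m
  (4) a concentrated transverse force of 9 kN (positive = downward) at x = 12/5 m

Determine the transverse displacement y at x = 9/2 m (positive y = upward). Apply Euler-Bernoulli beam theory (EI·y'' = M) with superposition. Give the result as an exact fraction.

Load 1 — uniform load w=2 kN/m over full span:
  y_1 = -wx²(x²-4Lx+6L²)/(24EI) = -2·(9/2)²·((9/2)²-4·6·(9/2)+6·6²)/(24·100000) = -13851/6400000 m
Load 2 — triangular load w₀=13 kN/m (0→w₀ over full span):
  y_2 = (w₀Lx³/12-w₀L²x²/6-w₀x⁵/(120L))/EI = (13·6·(9/2)³/12-13·6²·(9/2)²/6-13·(9/2)⁵/(120·6))/100000 = -2612493/256000000 m
Load 3 — point force P=8 kN at a=18/5 m (b=L-a=12/5):
  y_3 = -Pa²(3x-a)/(6EI)  [x>a] = -8·(18/5)²·(3·(9/2)-(18/5))/(6·100000) = -2673/1562500 m
Load 4 — point force P=9 kN at a=12/5 m (b=L-a=18/5):
  y_4 = -Pa²(3x-a)/(6EI)  [x>a] = -9·(12/5)²·(3·(9/2)-(12/5))/(6·100000) = -2997/3125000 m
Superposition: y = Σ y_i = -96249789/6400000000 m ≈ -0.015039 m

y(9/2) = -96249789/6400000000 m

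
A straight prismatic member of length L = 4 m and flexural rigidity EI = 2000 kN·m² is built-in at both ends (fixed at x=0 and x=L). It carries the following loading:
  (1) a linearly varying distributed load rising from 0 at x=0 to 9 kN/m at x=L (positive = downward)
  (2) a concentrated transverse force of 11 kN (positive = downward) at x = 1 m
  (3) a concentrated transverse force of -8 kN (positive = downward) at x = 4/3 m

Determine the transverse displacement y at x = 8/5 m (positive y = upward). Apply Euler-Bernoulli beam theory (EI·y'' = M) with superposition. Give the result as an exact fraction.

Load 1 — triangular load w₀=9 kN/m (0→w₀ over full span):
  y_1 = -w₀x²(L-x)²(x+2L)/(120LEI) = -9·(8/5)²·(4-(8/5))²·((8/5)+2·4)/(120·4·2000) = -2592/1953125 m
Load 2 — point force P=11 kN at a=1 m (b=L-a=3):
  y_2 = -Pa²(L-x)²(3bL-(3b+a)(L-x))/(6L³EI)  [x>a] = -11·1²·(4-(8/5))²·(3·3·4-(3·3+1)·(4-(8/5)))/(6·4³·2000) = -99/100000 m
Load 3 — point force P=-8 kN at a=4/3 m (b=L-a=8/3):
  y_3 = -Pa²(L-x)²(3bL-(3b+a)(L-x))/(6L³EI)  [x>a] = -(-8)·(4/3)²·(4-(8/5))²·(3·(8/3)·4-(3·(8/3)+(4/3))·(4-(8/5)))/(6·4³·2000) = 16/15625 m
Superposition: y = Σ y_i = -80819/62500000 m ≈ -0.001293 m

y(8/5) = -80819/62500000 m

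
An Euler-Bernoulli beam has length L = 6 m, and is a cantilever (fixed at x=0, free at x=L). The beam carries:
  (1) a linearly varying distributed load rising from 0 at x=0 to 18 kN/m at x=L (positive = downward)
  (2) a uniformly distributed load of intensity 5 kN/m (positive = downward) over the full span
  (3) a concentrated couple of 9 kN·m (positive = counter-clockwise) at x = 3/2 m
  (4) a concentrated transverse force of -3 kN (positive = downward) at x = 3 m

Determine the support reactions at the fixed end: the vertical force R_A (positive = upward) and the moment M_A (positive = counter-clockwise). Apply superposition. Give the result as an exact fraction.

R_A = 81 kN, M_A = 288 kN·m

Load 1 — triangular load w₀=18 kN/m (0→w₀ over full span):
  R_A = w₀L/2 = 18·6/2 = 54 kN
  M_A = w₀L²/3 = 18·6²/3 = 216 kN·m
Load 2 — uniform load w=5 kN/m over full span:
  R_A = wL = 5·6 = 30 kN
  M_A = wL²/2 = 5·6²/2 = 90 kN·m
Load 3 — applied couple M₀=9 kN·m at a=3/2 m (b=L-a=9/2):
  R_A = 0 kN
  M_A = -M₀ = -9 kN·m
Load 4 — point force P=-3 kN at a=3 m (b=L-a=3):
  R_A = P = (-3) = -3 kN
  M_A = Pa = (-3)·3 = -9 kN·m
Superposition: R_A = 81 kN, M_A = 288 kN·m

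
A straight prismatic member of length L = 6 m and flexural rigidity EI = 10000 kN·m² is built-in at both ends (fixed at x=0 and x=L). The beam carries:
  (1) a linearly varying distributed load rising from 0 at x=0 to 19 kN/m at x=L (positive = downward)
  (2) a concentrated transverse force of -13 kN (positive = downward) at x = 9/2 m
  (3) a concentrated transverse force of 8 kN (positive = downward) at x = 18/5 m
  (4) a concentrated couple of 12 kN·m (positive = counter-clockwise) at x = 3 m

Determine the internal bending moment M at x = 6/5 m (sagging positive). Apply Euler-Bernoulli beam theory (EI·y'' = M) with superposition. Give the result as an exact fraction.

Load 1 — triangular load w₀=19 kN/m (0→w₀ over full span):
  M_1 = 3w₀Lx/20 - w₀L²/30 - w₀x³/(6L) = 3·19·6·(6/5)/20 - 19·6²/30 - 19·(6/5)³/(6·6) = -399/125 kN·m
Load 2 — point force P=-13 kN at a=9/2 m (b=L-a=3/2):
  M_2 = Pb²(3a+b)x/L³ - Pab²/L²  [x≤a] = (-13)·(3/2)²·(3·(9/2)+(3/2))·(6/5)/6³ - (-13)·(9/2)·(3/2)²/6² = 39/32 kN·m
Load 3 — point force P=8 kN at a=18/5 m (b=L-a=12/5):
  M_3 = Pb²(3a+b)x/L³ - Pab²/L²  [x≤a] = 8·(12/5)²·(3·(18/5)+(12/5))·(6/5)/6³ - 8·(18/5)·(12/5)²/6² = -768/625 kN·m
Load 4 — applied couple M₀=12 kN·m at a=3 m (b=L-a=3):
  M_4 = R_Ax - M_A  [x≤a] with R_A=3, M_A=3 = 3·(6/5) - 3 = 3/5 kN·m
Superposition: M = Σ M_i = -52041/20000 kN·m ≈ -2.602050 kN·m

M(6/5) = -52041/20000 kN·m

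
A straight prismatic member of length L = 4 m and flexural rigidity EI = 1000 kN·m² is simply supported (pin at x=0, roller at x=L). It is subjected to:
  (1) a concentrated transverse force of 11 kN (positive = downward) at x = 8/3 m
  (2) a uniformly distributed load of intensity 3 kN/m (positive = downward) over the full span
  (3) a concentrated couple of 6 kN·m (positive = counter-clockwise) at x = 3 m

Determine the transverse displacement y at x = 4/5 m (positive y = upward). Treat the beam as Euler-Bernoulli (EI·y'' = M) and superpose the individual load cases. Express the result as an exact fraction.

y(4/5) = -761977/50625000 m

Load 1 — point force P=11 kN at a=8/3 m (b=L-a=4/3):
  y_1 = -Pbx(L²-b²-x²)/(6LEI)  [x≤a] = -11·(4/3)·(4/5)·(4²-(4/3)²-(4/5)²)/(6·4·1000) = -8404/1265625 m
Load 2 — uniform load w=3 kN/m over full span:
  y_2 = -wx(L³-2Lx²+x³)/(24EI) = -3·(4/5)·(4³-2·4·(4/5)²+(4/5)³)/(24·1000) = -464/78125 m
Load 3 — applied couple M₀=6 kN·m at a=3 m (b=L-a=1):
  y_3 = (M₀x³/(6L)+C₁x)/EI  [x≤a] with C₁=M₀(3b²-L²)/(6L)=-13/4 = (6·(4/5)³/(6·4)+(-13/4)·(4/5))/1000 = -309/125000 m
Superposition: y = Σ y_i = -761977/50625000 m ≈ -0.015051 m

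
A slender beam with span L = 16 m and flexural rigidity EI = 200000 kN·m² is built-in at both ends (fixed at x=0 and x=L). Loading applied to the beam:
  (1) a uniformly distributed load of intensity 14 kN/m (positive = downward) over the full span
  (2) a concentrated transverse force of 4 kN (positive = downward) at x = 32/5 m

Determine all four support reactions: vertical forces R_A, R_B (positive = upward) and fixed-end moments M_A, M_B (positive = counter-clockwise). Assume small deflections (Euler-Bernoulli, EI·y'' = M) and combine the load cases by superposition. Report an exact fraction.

R_A = 14324/125 kN, M_A = 115456/375 kN·m, R_B = 14176/125 kN, M_B = -114304/375 kN·m

Load 1 — uniform load w=14 kN/m over full span:
  R_A = wL/2 = 14·16/2 = 112 kN
  M_A = wL²/12 = 14·16²/12 = 896/3 kN·m
  R_B = wL/2 = 14·16/2 = 112 kN
  M_B = -wL²/12 = -14·16²/12 = -896/3 kN·m
Load 2 — point force P=4 kN at a=32/5 m (b=L-a=48/5):
  R_A = Pb²(3a+b)/L³ = 4·(48/5)²·(3·(32/5)+(48/5))/16³ = 324/125 kN
  M_A = Pab²/L² = 4·(32/5)·(48/5)²/16² = 1152/125 kN·m
  R_B = Pa²(a+3b)/L³ = 4·(32/5)²·((32/5)+3·(48/5))/16³ = 176/125 kN
  M_B = -Pa²b/L² = -4·(32/5)²·(48/5)/16² = -768/125 kN·m
Superposition: R_A = 14324/125 kN, M_A = 115456/375 kN·m, R_B = 14176/125 kN, M_B = -114304/375 kN·m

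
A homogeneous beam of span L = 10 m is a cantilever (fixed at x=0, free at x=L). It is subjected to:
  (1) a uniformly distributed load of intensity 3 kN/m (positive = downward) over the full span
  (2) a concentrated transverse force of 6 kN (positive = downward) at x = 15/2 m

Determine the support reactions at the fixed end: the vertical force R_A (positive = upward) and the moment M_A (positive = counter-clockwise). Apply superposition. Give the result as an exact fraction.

R_A = 36 kN, M_A = 195 kN·m

Load 1 — uniform load w=3 kN/m over full span:
  R_A = wL = 3·10 = 30 kN
  M_A = wL²/2 = 3·10²/2 = 150 kN·m
Load 2 — point force P=6 kN at a=15/2 m (b=L-a=5/2):
  R_A = P = 6 kN
  M_A = Pa = 6·(15/2) = 45 kN·m
Superposition: R_A = 36 kN, M_A = 195 kN·m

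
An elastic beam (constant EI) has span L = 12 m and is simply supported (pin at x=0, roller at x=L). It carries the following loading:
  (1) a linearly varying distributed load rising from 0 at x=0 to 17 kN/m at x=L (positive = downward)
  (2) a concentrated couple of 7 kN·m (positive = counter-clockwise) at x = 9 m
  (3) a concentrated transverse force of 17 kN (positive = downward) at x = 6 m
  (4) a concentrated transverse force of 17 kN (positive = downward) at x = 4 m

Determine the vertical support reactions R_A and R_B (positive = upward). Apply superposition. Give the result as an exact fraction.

R_A = 653/12 kN, R_B = 979/12 kN

Load 1 — triangular load w₀=17 kN/m (0→w₀ over full span):
  R_A = w₀L/6 = 17·12/6 = 34 kN
  R_B = w₀L/3 = 17·12/3 = 68 kN
Load 2 — applied couple M₀=7 kN·m at a=9 m (b=L-a=3):
  R_A = M₀/L = 7/12 kN
  R_B = -M₀/L = -7/12 kN
Load 3 — point force P=17 kN at a=6 m (b=L-a=6):
  R_A = Pb/L = 17·6/12 = 17/2 kN
  R_B = Pa/L = 17·6/12 = 17/2 kN
Load 4 — point force P=17 kN at a=4 m (b=L-a=8):
  R_A = Pb/L = 17·8/12 = 34/3 kN
  R_B = Pa/L = 17·4/12 = 17/3 kN
Superposition: R_A = 653/12 kN, R_B = 979/12 kN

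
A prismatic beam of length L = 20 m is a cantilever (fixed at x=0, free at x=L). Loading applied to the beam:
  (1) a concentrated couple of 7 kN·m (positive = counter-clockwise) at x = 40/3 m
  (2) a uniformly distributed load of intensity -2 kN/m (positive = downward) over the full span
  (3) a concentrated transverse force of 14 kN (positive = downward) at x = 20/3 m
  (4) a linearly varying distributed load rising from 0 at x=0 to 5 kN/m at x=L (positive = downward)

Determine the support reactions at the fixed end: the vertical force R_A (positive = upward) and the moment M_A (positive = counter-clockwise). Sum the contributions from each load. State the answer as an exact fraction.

Load 1 — applied couple M₀=7 kN·m at a=40/3 m (b=L-a=20/3):
  R_A = 0 kN
  M_A = -M₀ = -7 kN·m
Load 2 — uniform load w=-2 kN/m over full span:
  R_A = wL = (-2)·20 = -40 kN
  M_A = wL²/2 = (-2)·20²/2 = -400 kN·m
Load 3 — point force P=14 kN at a=20/3 m (b=L-a=40/3):
  R_A = P = 14 kN
  M_A = Pa = 14·(20/3) = 280/3 kN·m
Load 4 — triangular load w₀=5 kN/m (0→w₀ over full span):
  R_A = w₀L/2 = 5·20/2 = 50 kN
  M_A = w₀L²/3 = 5·20²/3 = 2000/3 kN·m
Superposition: R_A = 24 kN, M_A = 353 kN·m

R_A = 24 kN, M_A = 353 kN·m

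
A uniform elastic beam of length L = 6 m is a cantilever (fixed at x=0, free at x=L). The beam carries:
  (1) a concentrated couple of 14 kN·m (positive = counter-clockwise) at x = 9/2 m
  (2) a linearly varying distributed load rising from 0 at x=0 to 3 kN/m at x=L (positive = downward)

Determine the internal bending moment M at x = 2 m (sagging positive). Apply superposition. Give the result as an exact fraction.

Load 1 — applied couple M₀=14 kN·m at a=9/2 m (b=L-a=3/2):
  M_1 = M₀  [x≤a] = 14 = 14 kN·m
Load 2 — triangular load w₀=3 kN/m (0→w₀ over full span):
  M_2 = w₀Lx/2 - w₀L²/3 - w₀x³/(6L) = 3·6·2/2 - 3·6²/3 - 3·2³/(6·6) = -56/3 kN·m
Superposition: M = Σ M_i = -14/3 kN·m ≈ -4.666667 kN·m

M(2) = -14/3 kN·m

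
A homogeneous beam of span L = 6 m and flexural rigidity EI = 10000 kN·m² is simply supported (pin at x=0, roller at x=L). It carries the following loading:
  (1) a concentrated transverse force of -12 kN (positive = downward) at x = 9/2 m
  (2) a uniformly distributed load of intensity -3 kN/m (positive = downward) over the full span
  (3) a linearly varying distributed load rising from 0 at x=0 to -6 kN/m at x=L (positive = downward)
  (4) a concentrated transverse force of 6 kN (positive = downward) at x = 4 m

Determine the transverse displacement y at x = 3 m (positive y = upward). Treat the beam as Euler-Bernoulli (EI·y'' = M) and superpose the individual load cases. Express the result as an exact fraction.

Load 1 — point force P=-12 kN at a=9/2 m (b=L-a=3/2):
  y_1 = -Pbx(L²-b²-x²)/(6LEI)  [x≤a] = -(-12)·(3/2)·3·(6²-(3/2)²-3²)/(6·6·10000) = 297/80000 m
Load 2 — uniform load w=-3 kN/m over full span:
  y_2 = -wx(L³-2Lx²+x³)/(24EI) = -(-3)·3·(6³-2·6·3²+3³)/(24·10000) = 81/16000 m
Load 3 — triangular load w₀=-6 kN/m (0→w₀ over full span):
  y_3 = -w₀x(7L⁴-10L²x²+3x⁴)/(360LEI) = -(-6)·3·(7·6⁴-10·6²·3²+3·3⁴)/(360·6·10000) = 81/16000 m
Load 4 — point force P=6 kN at a=4 m (b=L-a=2):
  y_4 = -Pbx(L²-b²-x²)/(6LEI)  [x≤a] = -6·2·3·(6²-2²-3²)/(6·6·10000) = -23/10000 m
Superposition: y = Σ y_i = 923/80000 m ≈ 0.011537 m

y(3) = 923/80000 m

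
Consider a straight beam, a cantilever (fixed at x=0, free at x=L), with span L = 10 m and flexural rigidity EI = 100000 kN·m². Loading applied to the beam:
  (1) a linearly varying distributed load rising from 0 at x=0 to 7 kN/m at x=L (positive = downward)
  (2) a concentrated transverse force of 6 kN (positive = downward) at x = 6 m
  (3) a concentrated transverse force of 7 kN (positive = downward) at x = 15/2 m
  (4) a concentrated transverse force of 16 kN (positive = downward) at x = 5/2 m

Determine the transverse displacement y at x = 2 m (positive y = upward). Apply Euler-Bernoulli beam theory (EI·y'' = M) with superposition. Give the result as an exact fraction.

y(2) = -15963/2500000 m

Load 1 — triangular load w₀=7 kN/m (0→w₀ over full span):
  y_1 = (w₀Lx³/12-w₀L²x²/6-w₀x⁵/(120L))/EI = (7·10·2³/12-7·10²·2²/6-7·2⁵/(120·10))/100000 = -15757/3750000 m
Load 2 — point force P=6 kN at a=6 m (b=L-a=4):
  y_2 = -Px²(3a-x)/(6EI)  [x≤a] = -6·2²·(3·6-2)/(6·100000) = -2/3125 m
Load 3 — point force P=7 kN at a=15/2 m (b=L-a=5/2):
  y_3 = -Px²(3a-x)/(6EI)  [x≤a] = -7·2²·(3·(15/2)-2)/(6·100000) = -287/300000 m
Load 4 — point force P=16 kN at a=5/2 m (b=L-a=15/2):
  y_4 = -Px²(3a-x)/(6EI)  [x≤a] = -16·2²·(3·(5/2)-2)/(6·100000) = -11/18750 m
Superposition: y = Σ y_i = -15963/2500000 m ≈ -0.006385 m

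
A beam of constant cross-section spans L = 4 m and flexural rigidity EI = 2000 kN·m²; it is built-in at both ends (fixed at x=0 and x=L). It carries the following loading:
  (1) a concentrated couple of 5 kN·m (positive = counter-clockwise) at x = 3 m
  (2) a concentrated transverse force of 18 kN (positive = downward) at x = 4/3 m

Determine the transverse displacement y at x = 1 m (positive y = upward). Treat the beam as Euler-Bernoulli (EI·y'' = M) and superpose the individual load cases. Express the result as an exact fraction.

y(1) = -2107/1152000 m

Load 1 — applied couple M₀=5 kN·m at a=3 m (b=L-a=1):
  y_1 = (R_Ax³/6 - M_Ax²/2)/EI  [x≤a] with R_A=45/32, M_A=25/16 = ((45/32)·1³/6 - (25/16)·1²/2)/2000 = -7/25600 m
Load 2 — point force P=18 kN at a=4/3 m (b=L-a=8/3):
  y_2 = -Pb²x²(3aL-(3a+b)x)/(6L³EI)  [x≤a] = -18·(8/3)²·1²·(3·(4/3)·4-(3·(4/3)+(8/3))·1)/(6·4³·2000) = -7/4500 m
Superposition: y = Σ y_i = -2107/1152000 m ≈ -0.001829 m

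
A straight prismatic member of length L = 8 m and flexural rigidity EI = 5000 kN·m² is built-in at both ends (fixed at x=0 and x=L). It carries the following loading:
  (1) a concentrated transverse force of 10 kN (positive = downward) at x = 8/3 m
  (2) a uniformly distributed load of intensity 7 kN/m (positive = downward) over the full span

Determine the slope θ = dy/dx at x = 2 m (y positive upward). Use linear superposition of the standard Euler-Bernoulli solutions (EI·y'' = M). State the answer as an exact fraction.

θ(2) = -83/11250 rad

Load 1 — point force P=10 kN at a=8/3 m (b=L-a=16/3):
  θ_1 = -Pb²x(2aL-(3a+b)x)/(2L³EI)  [x≤a] = -10·(16/3)²·2·(2·(8/3)·8-(3·(8/3)+(16/3))·2)/(2·8³·5000) = -2/1125 rad
Load 2 — uniform load w=7 kN/m over full span:
  θ_2 = -wx(L-x)(L-2x)/(12EI) = -7·2·(8-2)·(8-2·2)/(12·5000) = -7/1250 rad
Superposition: θ = Σ θ_i = -83/11250 rad ≈ -0.007378 rad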